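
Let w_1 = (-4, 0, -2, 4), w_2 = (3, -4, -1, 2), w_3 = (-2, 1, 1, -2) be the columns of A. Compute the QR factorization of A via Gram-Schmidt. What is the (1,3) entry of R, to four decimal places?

r_{13} = -0.3333

e_1 = w_1/‖w_1‖ = (-4, 0, -2, 4)/6.0000 = (-0.6667, 0.0000, -0.3333, 0.6667).
r_{13} = e_1·w_3 = -0.3333.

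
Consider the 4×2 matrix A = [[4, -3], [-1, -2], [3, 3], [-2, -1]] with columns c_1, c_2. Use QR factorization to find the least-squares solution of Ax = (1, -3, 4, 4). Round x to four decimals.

x = (0.3512, 0.4630)

c_1 = (4, -1, 3, -2); ‖c_1‖ = 5.4772, so e_1 = (0.7303, -0.1826, 0.5477, -0.3651).
e_1·c_2 = 0.7303·(-3) + (-0.1826)·(-2) + 0.5477·3 + (-0.3651)·(-1) = 0.1826.
u_2 = c_2 − 0.1826·e_1 = (-3.1333, -1.9667, 2.9000, -0.9333).
‖u_2‖ = 4.7924, so e_2 = (-0.6538, -0.4104, 0.6051, -0.1948).
Qᵀb = (2.0083, 2.2188).
Back-substitute: x_2 = 2.2188/4.7924 = 0.4630.
x_1 = (2.0083 − 0.1826·0.4630)/5.4772 = 0.3512.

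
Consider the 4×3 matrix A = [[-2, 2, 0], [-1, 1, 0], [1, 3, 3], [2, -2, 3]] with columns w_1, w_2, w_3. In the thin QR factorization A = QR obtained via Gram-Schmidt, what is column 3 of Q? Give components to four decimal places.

e_1 = w_1/‖w_1‖ = (-2, -1, 1, 2)/3.1623 = (-0.6325, -0.3162, 0.3162, 0.6325).
r_{12} = e_1·w_2 = -1.8974.
u_2 = w_2 + 1.8974·e_1 = (0.8000, 0.4000, 3.6000, -0.8000).
‖u_2‖ = 3.7947, so e_2 = (0.2108, 0.1054, 0.9487, -0.2108).
r_{13} = e_1·w_3 = 2.8460; r_{23} = e_2·w_3 = 2.2136.
u_3 = w_3 − 2.8460·e_1 − 2.2136·e_2 = (1.3333, 0.6667, 0.0000, 1.6667).
‖u_3‖ = 2.2361, so e_3 = (0.5963, 0.2981, 0.0000, 0.7454).

e_3 = (0.5963, 0.2981, 0.0000, 0.7454)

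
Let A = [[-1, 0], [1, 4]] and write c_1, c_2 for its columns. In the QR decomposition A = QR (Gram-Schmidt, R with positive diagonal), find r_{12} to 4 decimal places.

c_1 = (-1, 1); ‖c_1‖ = 1.4142, so e_1 = (-0.7071, 0.7071).
r_{12} = e_1·c_2 = 2.8284.

r_{12} = 2.8284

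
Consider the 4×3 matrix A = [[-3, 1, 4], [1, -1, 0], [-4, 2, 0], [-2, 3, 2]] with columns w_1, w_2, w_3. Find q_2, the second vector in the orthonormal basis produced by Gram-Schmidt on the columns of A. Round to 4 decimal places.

q_2 = (-0.3904, -0.1952, -0.1952, 0.8783)

q_1 = w_1/‖w_1‖ = (-3, 1, -4, -2)/5.4772 = (-0.5477, 0.1826, -0.7303, -0.3651).
r_{12} = q_1·w_2 = -3.2863.
u_2 = w_2 + 3.2863·q_1 = (-0.8000, -0.4000, -0.4000, 1.8000).
‖u_2‖ = 2.0494, so q_2 = (-0.3904, -0.1952, -0.1952, 0.8783).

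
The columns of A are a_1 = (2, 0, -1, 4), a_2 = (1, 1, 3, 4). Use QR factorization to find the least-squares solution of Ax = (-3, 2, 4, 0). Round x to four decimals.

a_1 = (2, 0, -1, 4); ‖a_1‖ = 4.5826, so e_1 = (0.4364, 0.0000, -0.2182, 0.8729).
e_1·a_2 = 0.4364·1 + 0.0000·1 + (-0.2182)·3 + 0.8729·4 = 3.2733.
u_2 = a_2 − 3.2733·e_1 = (-0.4286, 1.0000, 3.7143, 1.1429).
‖u_2‖ = 4.0356, so e_2 = (-0.1062, 0.2478, 0.9204, 0.2832).
Qᵀb = (-2.1822, 4.4958).
Back-substitute: x_2 = 4.4958/4.0356 = 1.1140.
x_1 = (-2.1822 − 3.2733·1.1140)/4.5826 = -1.2719.

x = (-1.2719, 1.1140)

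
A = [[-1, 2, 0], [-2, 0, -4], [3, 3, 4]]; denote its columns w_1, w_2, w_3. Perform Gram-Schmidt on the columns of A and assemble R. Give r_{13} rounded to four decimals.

r_{13} = 5.3452

e_1 = w_1/‖w_1‖ = (-1, -2, 3)/3.7417 = (-0.2673, -0.5345, 0.8018).
r_{13} = e_1·w_3 = 5.3452.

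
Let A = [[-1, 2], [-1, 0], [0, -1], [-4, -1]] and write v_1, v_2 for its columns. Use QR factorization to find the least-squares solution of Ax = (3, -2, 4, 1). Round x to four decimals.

x = (-0.3077, 0.2692)

v_1 = (-1, -1, 0, -4); ‖v_1‖ = 4.2426, so q_1 = (-0.2357, -0.2357, 0.0000, -0.9428).
q_1·v_2 = (-0.2357)·2 + (-0.2357)·0 + 0.0000·(-1) + (-0.9428)·(-1) = 0.4714.
u_2 = v_2 − 0.4714·q_1 = (2.1111, 0.1111, -1.0000, -0.5556).
‖u_2‖ = 2.4037, so q_2 = (0.8783, 0.0462, -0.4160, -0.2311).
Qᵀb = (-1.1785, 0.6472).
Back-substitute: x_2 = 0.6472/2.4037 = 0.2692.
x_1 = (-1.1785 − 0.4714·0.2692)/4.2426 = -0.3077.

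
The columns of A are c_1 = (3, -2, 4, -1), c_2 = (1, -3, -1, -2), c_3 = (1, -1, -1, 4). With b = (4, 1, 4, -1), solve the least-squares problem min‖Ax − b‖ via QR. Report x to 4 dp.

x = (1.0158, -0.5796, -0.1943)

c_1 = (3, -2, 4, -1); ‖c_1‖ = 5.4772, so q_1 = (0.5477, -0.3651, 0.7303, -0.1826).
q_1·c_2 = 0.5477·1 + (-0.3651)·(-3) + 0.7303·(-1) + (-0.1826)·(-2) = 1.2780.
u_2 = c_2 − 1.2780·q_1 = (0.3000, -2.5333, -1.9333, -1.7667).
‖u_2‖ = 3.6560, so q_2 = (0.0821, -0.6929, -0.5288, -0.4832).
q_1·c_3 = 0.5477·1 + (-0.3651)·(-1) + 0.7303·(-1) + (-0.1826)·4 = -0.5477; q_2·c_3 = 0.0821·1 + (-0.6929)·(-1) + (-0.5288)·(-1) + (-0.4832)·4 = -0.6291.
u_3 = c_3 + 0.5477·q_1 + 0.6291·q_2 = (1.3516, -1.6359, -0.9327, 3.5960).
‖u_3‖ = 4.2783, so q_3 = (0.3159, -0.3824, -0.2180, 0.8405).
Qᵀb = (4.9295, -1.9967, -0.8312).
Back-substitute: x_3 = -0.8312/4.2783 = -0.1943.
x_2 = (-1.9967 + 0.6291·(-0.1943))/3.6560 = -0.5796.
x_1 = (4.9295 − 1.2780·(-0.5796) + 0.5477·(-0.1943))/5.4772 = 1.0158.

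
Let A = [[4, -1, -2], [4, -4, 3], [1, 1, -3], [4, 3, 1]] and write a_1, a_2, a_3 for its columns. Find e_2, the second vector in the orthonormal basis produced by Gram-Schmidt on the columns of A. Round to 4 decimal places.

a_1 = (4, 4, 1, 4); ‖a_1‖ = 7.0000, so e_1 = (0.5714, 0.5714, 0.1429, 0.5714).
e_1·a_2 = 0.5714·(-1) + 0.5714·(-4) + 0.1429·1 + 0.5714·3 = -1.0000.
u_2 = a_2 + 1.0000·e_1 = (-0.4286, -3.4286, 1.1429, 3.5714).
‖u_2‖ = 5.0990, so e_2 = (-0.0840, -0.6724, 0.2241, 0.7004).

e_2 = (-0.0840, -0.6724, 0.2241, 0.7004)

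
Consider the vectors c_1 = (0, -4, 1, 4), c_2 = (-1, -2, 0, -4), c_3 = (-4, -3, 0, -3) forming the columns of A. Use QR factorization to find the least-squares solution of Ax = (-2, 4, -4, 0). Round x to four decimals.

x = (-1.0211, -1.7119, 0.9900)

c_1 = (0, -4, 1, 4); ‖c_1‖ = 5.7446, so e_1 = (0.0000, -0.6963, 0.1741, 0.6963).
e_1·c_2 = 0.0000·(-1) + (-0.6963)·(-2) + 0.1741·0 + 0.6963·(-4) = -1.3926.
u_2 = c_2 + 1.3926·e_1 = (-1.0000, -2.9697, 0.2424, -3.0303).
‖u_2‖ = 4.3658, so e_2 = (-0.2291, -0.6802, 0.0555, -0.6941).
e_1·c_3 = 0.0000·(-4) + (-0.6963)·(-3) + 0.1741·0 + 0.6963·(-3) = 0.0000; e_2·c_3 = (-0.2291)·(-4) + (-0.6802)·(-3) + 0.0555·0 + (-0.6941)·(-3) = 5.0391.
u_3 = c_3 − 0.0000·e_1 − 5.0391·e_2 = (-2.8458, 0.4277, -0.2798, 0.4976).
‖u_3‖ = 2.9338, so e_3 = (-0.9700, 0.1458, -0.0954, 0.1696).
Qᵀb = (-3.4816, -2.4849, 2.9046).
Back-substitute: x_3 = 2.9046/2.9338 = 0.9900.
x_2 = (-2.4849 − 5.0391·0.9900)/4.3658 = -1.7119.
x_1 = (-3.4816 + 1.3926·(-1.7119) − 0.0000·0.9900)/5.7446 = -1.0211.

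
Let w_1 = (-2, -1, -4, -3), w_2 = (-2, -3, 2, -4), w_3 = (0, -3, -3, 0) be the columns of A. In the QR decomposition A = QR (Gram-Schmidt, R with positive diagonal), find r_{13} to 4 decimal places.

q_1 = w_1/‖w_1‖ = (-2, -1, -4, -3)/5.4772 = (-0.3651, -0.1826, -0.7303, -0.5477).
r_{13} = q_1·w_3 = 2.7386.

r_{13} = 2.7386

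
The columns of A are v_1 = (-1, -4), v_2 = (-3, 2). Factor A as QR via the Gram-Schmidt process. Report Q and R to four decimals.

v_1 = (-1, -4); ‖v_1‖ = 4.1231, so q_1 = (-0.2425, -0.9701).
q_1·v_2 = (-0.2425)·(-3) + (-0.9701)·2 = -1.2127.
u_2 = v_2 + 1.2127·q_1 = (-3.2941, 0.8235).
‖u_2‖ = 3.3955, so q_2 = (-0.9701, 0.2425).

Q = [[-0.2425, -0.9701], [-0.9701, 0.2425]], R = [[4.1231, -1.2127], [0.0000, 3.3955]]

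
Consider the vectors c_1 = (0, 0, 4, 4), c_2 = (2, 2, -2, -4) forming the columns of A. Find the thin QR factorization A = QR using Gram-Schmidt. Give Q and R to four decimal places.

e_1 = c_1/‖c_1‖ = (0, 0, 4, 4)/5.6569 = (0.0000, 0.0000, 0.7071, 0.7071).
r_{12} = e_1·c_2 = -4.2426.
u_2 = c_2 + 4.2426·e_1 = (2.0000, 2.0000, 1.0000, -1.0000).
‖u_2‖ = 3.1623, so e_2 = (0.6325, 0.6325, 0.3162, -0.3162).

Q = [[0.0000, 0.6325], [0.0000, 0.6325], [0.7071, 0.3162], [0.7071, -0.3162]], R = [[5.6569, -4.2426], [0.0000, 3.1623]]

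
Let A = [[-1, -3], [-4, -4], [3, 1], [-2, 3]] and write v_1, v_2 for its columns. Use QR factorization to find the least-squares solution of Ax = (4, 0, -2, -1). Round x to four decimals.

v_1 = (-1, -4, 3, -2); ‖v_1‖ = 5.4772, so q_1 = (-0.1826, -0.7303, 0.5477, -0.3651).
q_1·v_2 = (-0.1826)·(-3) + (-0.7303)·(-4) + 0.5477·1 + (-0.3651)·3 = 2.9212.
u_2 = v_2 − 2.9212·q_1 = (-2.4667, -1.8667, -0.6000, 4.0667).
‖u_2‖ = 5.1446, so q_2 = (-0.4795, -0.3628, -0.1166, 0.7905).
Qᵀb = (-1.4606, -2.4751).
Back-substitute: x_2 = -2.4751/5.1446 = -0.4811.
x_1 = (-1.4606 − 2.9212·(-0.4811))/5.4772 = -0.0101.

x = (-0.0101, -0.4811)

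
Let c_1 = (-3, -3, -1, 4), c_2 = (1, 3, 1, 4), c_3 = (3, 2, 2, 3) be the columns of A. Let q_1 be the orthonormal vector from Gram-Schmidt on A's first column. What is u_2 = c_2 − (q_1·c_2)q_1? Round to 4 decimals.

u_2 = (1.2571, 3.2571, 1.0857, 3.6571)

q_1 = c_1/‖c_1‖ = (-3, -3, -1, 4)/5.9161 = (-0.5071, -0.5071, -0.1690, 0.6761).
r_{12} = q_1·c_2 = 0.5071.
u_2 = c_2 − 0.5071·q_1 = (1.2571, 3.2571, 1.0857, 3.6571).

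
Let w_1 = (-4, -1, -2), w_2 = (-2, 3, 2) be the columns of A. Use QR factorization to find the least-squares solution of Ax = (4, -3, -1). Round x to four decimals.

w_1 = (-4, -1, -2); ‖w_1‖ = 4.5826, so e_1 = (-0.8729, -0.2182, -0.4364).
e_1·w_2 = (-0.8729)·(-2) + (-0.2182)·3 + (-0.4364)·2 = 0.2182.
u_2 = w_2 − 0.2182·e_1 = (-1.8095, 3.0476, 2.0952).
‖u_2‖ = 4.1173, so e_2 = (-0.4395, 0.7402, 0.5089).
Qᵀb = (-2.4004, -4.4874).
Back-substitute: x_2 = -4.4874/4.1173 = -1.0899.
x_1 = (-2.4004 − 0.2182·(-1.0899))/4.5826 = -0.4719.

x = (-0.4719, -1.0899)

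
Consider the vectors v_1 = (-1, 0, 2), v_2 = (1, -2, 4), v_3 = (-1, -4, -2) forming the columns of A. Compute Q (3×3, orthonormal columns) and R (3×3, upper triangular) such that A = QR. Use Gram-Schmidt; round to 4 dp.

Q = [[-0.4472, 0.7171, -0.5345], [0.0000, -0.5976, -0.8018], [0.8944, 0.3586, -0.2673]], R = [[2.2361, 3.1305, -1.3416], [0.0000, 3.3466, 0.9562], [0.0000, 0.0000, 4.2762]]

e_1 = v_1/‖v_1‖ = (-1, 0, 2)/2.2361 = (-0.4472, 0.0000, 0.8944).
r_{12} = e_1·v_2 = 3.1305.
u_2 = v_2 − 3.1305·e_1 = (2.4000, -2.0000, 1.2000).
‖u_2‖ = 3.3466, so e_2 = (0.7171, -0.5976, 0.3586).
r_{13} = e_1·v_3 = -1.3416; r_{23} = e_2·v_3 = 0.9562.
u_3 = v_3 + 1.3416·e_1 − 0.9562·e_2 = (-2.2857, -3.4286, -1.1429).
‖u_3‖ = 4.2762, so e_3 = (-0.5345, -0.8018, -0.2673).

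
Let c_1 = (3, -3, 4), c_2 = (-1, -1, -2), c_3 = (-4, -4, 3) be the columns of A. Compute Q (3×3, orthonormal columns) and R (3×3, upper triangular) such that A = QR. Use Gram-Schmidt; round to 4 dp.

c_1 = (3, -3, 4); ‖c_1‖ = 5.8310, so e_1 = (0.5145, -0.5145, 0.6860).
e_1·c_2 = 0.5145·(-1) + (-0.5145)·(-1) + 0.6860·(-2) = -1.3720.
u_2 = c_2 + 1.3720·e_1 = (-0.2941, -1.7059, -1.0588).
‖u_2‖ = 2.0292, so e_2 = (-0.1449, -0.8407, -0.5218).
e_1·c_3 = 0.5145·(-4) + (-0.5145)·(-4) + 0.6860·3 = 2.0580; e_2·c_3 = (-0.1449)·(-4) + (-0.8407)·(-4) + (-0.5218)·3 = 2.3771.
u_3 = c_3 − 2.0580·e_1 − 2.3771·e_2 = (-4.7143, -0.9429, 2.8286).
‖u_3‖ = 5.5780, so e_3 = (-0.8452, -0.1690, 0.5071).

Q = [[0.5145, -0.1449, -0.8452], [-0.5145, -0.8407, -0.1690], [0.6860, -0.5218, 0.5071]], R = [[5.8310, -1.3720, 2.0580], [0.0000, 2.0292, 2.3771], [0.0000, 0.0000, 5.5780]]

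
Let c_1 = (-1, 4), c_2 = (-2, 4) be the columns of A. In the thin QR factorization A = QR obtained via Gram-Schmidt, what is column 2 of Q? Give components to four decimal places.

c_1 = (-1, 4); ‖c_1‖ = 4.1231, so q_1 = (-0.2425, 0.9701).
q_1·c_2 = (-0.2425)·(-2) + 0.9701·4 = 4.3656.
u_2 = c_2 − 4.3656·q_1 = (-0.9412, -0.2353).
‖u_2‖ = 0.9701, so q_2 = (-0.9701, -0.2425).

q_2 = (-0.9701, -0.2425)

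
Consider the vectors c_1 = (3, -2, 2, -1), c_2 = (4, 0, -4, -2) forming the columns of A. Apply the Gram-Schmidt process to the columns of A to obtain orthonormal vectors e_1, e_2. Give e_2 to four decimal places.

c_1 = (3, -2, 2, -1); ‖c_1‖ = 4.2426, so e_1 = (0.7071, -0.4714, 0.4714, -0.2357).
e_1·c_2 = 0.7071·4 + (-0.4714)·0 + 0.4714·(-4) + (-0.2357)·(-2) = 1.4142.
u_2 = c_2 − 1.4142·e_1 = (3.0000, 0.6667, -4.6667, -1.6667).
‖u_2‖ = 5.8310, so e_2 = (0.5145, 0.1143, -0.8003, -0.2858).

e_2 = (0.5145, 0.1143, -0.8003, -0.2858)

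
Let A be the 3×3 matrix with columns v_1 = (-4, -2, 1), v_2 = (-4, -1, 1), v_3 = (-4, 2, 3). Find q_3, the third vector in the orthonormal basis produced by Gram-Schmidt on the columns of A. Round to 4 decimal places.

q_3 = (0.2425, 0.0000, 0.9701)

q_1 = v_1/‖v_1‖ = (-4, -2, 1)/4.5826 = (-0.8729, -0.4364, 0.2182).
r_{12} = q_1·v_2 = 4.1461.
u_2 = v_2 − 4.1461·q_1 = (-0.3810, 0.8095, 0.0952).
‖u_2‖ = 0.8997, so q_2 = (-0.4234, 0.8997, 0.1059).
r_{13} = q_1·v_3 = 3.2733; r_{23} = q_2·v_3 = 3.8106.
u_3 = v_3 − 3.2733·q_1 − 3.8106·q_2 = (0.4706, 0.0000, 1.8824).
‖u_3‖ = 1.9403, so q_3 = (0.2425, 0.0000, 0.9701).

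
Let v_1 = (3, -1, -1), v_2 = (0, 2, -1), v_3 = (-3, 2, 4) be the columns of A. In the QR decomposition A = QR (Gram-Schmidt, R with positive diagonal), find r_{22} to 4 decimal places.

v_1 = (3, -1, -1); ‖v_1‖ = 3.3166, so q_1 = (0.9045, -0.3015, -0.3015).
q_1·v_2 = 0.9045·0 + (-0.3015)·2 + (-0.3015)·(-1) = -0.3015.
u_2 = v_2 + 0.3015·q_1 = (0.2727, 1.9091, -1.0909).
r_{22} = ‖u_2‖ = 2.2156.

r_{22} = 2.2156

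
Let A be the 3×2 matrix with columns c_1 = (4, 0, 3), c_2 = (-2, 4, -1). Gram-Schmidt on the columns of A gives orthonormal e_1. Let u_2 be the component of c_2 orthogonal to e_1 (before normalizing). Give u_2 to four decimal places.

u_2 = (-0.2400, 4.0000, 0.3200)

c_1 = (4, 0, 3); ‖c_1‖ = 5.0000, so e_1 = (0.8000, 0.0000, 0.6000).
e_1·c_2 = 0.8000·(-2) + 0.0000·4 + 0.6000·(-1) = -2.2000.
u_2 = c_2 + 2.2000·e_1 = (-0.2400, 4.0000, 0.3200).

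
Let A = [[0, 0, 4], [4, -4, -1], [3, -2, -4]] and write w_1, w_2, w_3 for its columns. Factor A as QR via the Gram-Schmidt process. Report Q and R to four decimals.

Q = [[0.0000, 0.0000, 1.0000], [0.8000, -0.6000, 0.0000], [0.6000, 0.8000, 0.0000]], R = [[5.0000, -4.4000, -3.2000], [0.0000, 0.8000, -2.6000], [0.0000, 0.0000, 4.0000]]

e_1 = w_1/‖w_1‖ = (0, 4, 3)/5.0000 = (0.0000, 0.8000, 0.6000).
r_{12} = e_1·w_2 = -4.4000.
u_2 = w_2 + 4.4000·e_1 = (0.0000, -0.4800, 0.6400).
‖u_2‖ = 0.8000, so e_2 = (0.0000, -0.6000, 0.8000).
r_{13} = e_1·w_3 = -3.2000; r_{23} = e_2·w_3 = -2.6000.
u_3 = w_3 + 3.2000·e_1 + 2.6000·e_2 = (4.0000, 0.0000, 0.0000).
‖u_3‖ = 4.0000, so e_3 = (1.0000, 0.0000, 0.0000).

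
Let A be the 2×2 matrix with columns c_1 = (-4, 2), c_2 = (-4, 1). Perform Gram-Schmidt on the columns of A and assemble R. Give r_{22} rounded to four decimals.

r_{22} = 0.8944

c_1 = (-4, 2); ‖c_1‖ = 4.4721, so e_1 = (-0.8944, 0.4472).
e_1·c_2 = (-0.8944)·(-4) + 0.4472·1 = 4.0249.
u_2 = c_2 − 4.0249·e_1 = (-0.4000, -0.8000).
r_{22} = ‖u_2‖ = 0.8944.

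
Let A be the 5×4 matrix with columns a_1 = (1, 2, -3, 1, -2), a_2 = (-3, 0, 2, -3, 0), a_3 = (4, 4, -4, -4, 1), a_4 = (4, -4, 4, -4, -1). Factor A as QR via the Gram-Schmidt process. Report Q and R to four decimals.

Q = [[0.2294, -0.6237, 0.5251, 0.4843], [0.4588, 0.3326, 0.2636, -0.3830], [-0.6882, 0.0277, -0.1722, 0.2502], [0.2294, -0.6237, -0.6399, -0.3175], [-0.4588, -0.3326, 0.4645, -0.6748]], R = [[4.3589, -2.7530, 4.1295, -4.1295], [0.0000, 3.7975, 0.8870, -0.8870], [0.0000, 0.0000, 6.8674, 2.4521], [0.0000, 0.0000, 0.0000, 6.4147]]

e_1 = a_1/‖a_1‖ = (1, 2, -3, 1, -2)/4.3589 = (0.2294, 0.4588, -0.6882, 0.2294, -0.4588).
r_{12} = e_1·a_2 = -2.7530.
u_2 = a_2 + 2.7530·e_1 = (-2.3684, 1.2632, 0.1053, -2.3684, -1.2632).
‖u_2‖ = 3.7975, so e_2 = (-0.6237, 0.3326, 0.0277, -0.6237, -0.3326).
r_{13} = e_1·a_3 = 4.1295; r_{23} = e_2·a_3 = 0.8870.
u_3 = a_3 − 4.1295·e_1 − 0.8870·e_2 = (3.6058, 1.8102, -1.1825, -4.3942, 3.1898).
‖u_3‖ = 6.8674, so e_3 = (0.5251, 0.2636, -0.1722, -0.6399, 0.4645).
r_{14} = e_1·a_4 = -4.1295; r_{24} = e_2·a_4 = -0.8870; r_{34} = e_3·a_4 = 2.4521.
u_4 = a_4 + 4.1295·e_1 + 0.8870·e_2 − 2.4521·e_3 = (3.1066, -2.4566, 1.6047, -2.0368, -4.3287).
‖u_4‖ = 6.4147, so e_4 = (0.4843, -0.3830, 0.2502, -0.3175, -0.6748).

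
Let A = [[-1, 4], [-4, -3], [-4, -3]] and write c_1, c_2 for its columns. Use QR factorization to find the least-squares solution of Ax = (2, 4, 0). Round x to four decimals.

x = (-0.7368, 0.3158)

c_1 = (-1, -4, -4); ‖c_1‖ = 5.7446, so e_1 = (-0.1741, -0.6963, -0.6963).
e_1·c_2 = (-0.1741)·4 + (-0.6963)·(-3) + (-0.6963)·(-3) = 3.4816.
u_2 = c_2 − 3.4816·e_1 = (4.6061, -0.5758, -0.5758).
‖u_2‖ = 4.6775, so e_2 = (0.9847, -0.1231, -0.1231).
Qᵀb = (-3.1334, 1.4771).
Back-substitute: x_2 = 1.4771/4.6775 = 0.3158.
x_1 = (-3.1334 − 3.4816·0.3158)/5.7446 = -0.7368.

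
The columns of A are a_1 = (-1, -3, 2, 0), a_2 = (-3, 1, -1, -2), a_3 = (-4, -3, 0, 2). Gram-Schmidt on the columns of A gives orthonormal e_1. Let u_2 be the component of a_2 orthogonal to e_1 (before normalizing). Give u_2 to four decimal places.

u_2 = (-3.1429, 0.5714, -0.7143, -2.0000)

a_1 = (-1, -3, 2, 0); ‖a_1‖ = 3.7417, so e_1 = (-0.2673, -0.8018, 0.5345, 0.0000).
e_1·a_2 = (-0.2673)·(-3) + (-0.8018)·1 + 0.5345·(-1) + 0.0000·(-2) = -0.5345.
u_2 = a_2 + 0.5345·e_1 = (-3.1429, 0.5714, -0.7143, -2.0000).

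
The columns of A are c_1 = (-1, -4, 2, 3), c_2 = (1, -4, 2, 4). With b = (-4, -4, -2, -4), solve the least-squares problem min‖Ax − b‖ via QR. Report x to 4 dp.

x = (2.6577, -2.4430)

c_1 = (-1, -4, 2, 3); ‖c_1‖ = 5.4772, so q_1 = (-0.1826, -0.7303, 0.3651, 0.5477).
q_1·c_2 = (-0.1826)·1 + (-0.7303)·(-4) + 0.3651·2 + 0.5477·4 = 5.6598.
u_2 = c_2 − 5.6598·q_1 = (2.0333, 0.1333, -0.0667, 0.9000).
‖u_2‖ = 2.2286, so q_2 = (0.9124, 0.0598, -0.0299, 0.4038).
Qᵀb = (0.7303, -5.4444).
Back-substitute: x_2 = -5.4444/2.2286 = -2.4430.
x_1 = (0.7303 − 5.6598·(-2.4430))/5.4772 = 2.6577.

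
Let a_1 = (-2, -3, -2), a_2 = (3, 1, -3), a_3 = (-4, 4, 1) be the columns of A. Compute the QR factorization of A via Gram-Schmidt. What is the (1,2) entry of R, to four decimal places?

q_1 = a_1/‖a_1‖ = (-2, -3, -2)/4.1231 = (-0.4851, -0.7276, -0.4851).
r_{12} = q_1·a_2 = -0.7276.

r_{12} = -0.7276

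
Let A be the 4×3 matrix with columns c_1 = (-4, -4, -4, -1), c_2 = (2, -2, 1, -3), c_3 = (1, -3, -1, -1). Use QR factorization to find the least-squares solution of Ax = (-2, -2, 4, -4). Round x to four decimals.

x = (0.7426, 2.2194, -2.3207)

c_1 = (-4, -4, -4, -1); ‖c_1‖ = 7.0000, so q_1 = (-0.5714, -0.5714, -0.5714, -0.1429).
q_1·c_2 = (-0.5714)·2 + (-0.5714)·(-2) + (-0.5714)·1 + (-0.1429)·(-3) = -0.1429.
u_2 = c_2 + 0.1429·q_1 = (1.9184, -2.0816, 0.9184, -3.0204).
‖u_2‖ = 4.2402, so q_2 = (0.4524, -0.4909, 0.2166, -0.7123).
q_1·c_3 = (-0.5714)·1 + (-0.5714)·(-3) + (-0.5714)·(-1) + (-0.1429)·(-1) = 1.8571; q_2·c_3 = 0.4524·1 + (-0.4909)·(-3) + 0.2166·(-1) + (-0.7123)·(-1) = 2.4209.
u_3 = c_3 − 1.8571·q_1 − 2.4209·q_2 = (0.9659, -0.7503, -0.4631, 0.9898).
‖u_3‖ = 1.6402, so q_3 = (0.5889, -0.4574, -0.2824, 0.6035).
Qᵀb = (0.5714, 3.7926, -3.8063).
Back-substitute: x_3 = -3.8063/1.6402 = -2.3207.
x_2 = (3.7926 − 2.4209·(-2.3207))/4.2402 = 2.2194.
x_1 = (0.5714 + 0.1429·2.2194 − 1.8571·(-2.3207))/7.0000 = 0.7426.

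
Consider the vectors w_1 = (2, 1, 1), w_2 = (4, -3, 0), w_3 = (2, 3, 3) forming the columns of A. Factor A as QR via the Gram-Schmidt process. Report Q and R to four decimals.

e_1 = w_1/‖w_1‖ = (2, 1, 1)/2.4495 = (0.8165, 0.4082, 0.4082).
r_{12} = e_1·w_2 = 2.0412.
u_2 = w_2 − 2.0412·e_1 = (2.3333, -3.8333, -0.8333).
‖u_2‖ = 4.5644, so e_2 = (0.5112, -0.8398, -0.1826).
r_{13} = e_1·w_3 = 4.0825; r_{23} = e_2·w_3 = -2.0448.
u_3 = w_3 − 4.0825·e_1 + 2.0448·e_2 = (-0.2880, -0.3840, 0.9600).
‖u_3‖ = 1.0733, so e_3 = (-0.2683, -0.3578, 0.8944).

Q = [[0.8165, 0.5112, -0.2683], [0.4082, -0.8398, -0.3578], [0.4082, -0.1826, 0.8944]], R = [[2.4495, 2.0412, 4.0825], [0.0000, 4.5644, -2.0448], [0.0000, 0.0000, 1.0733]]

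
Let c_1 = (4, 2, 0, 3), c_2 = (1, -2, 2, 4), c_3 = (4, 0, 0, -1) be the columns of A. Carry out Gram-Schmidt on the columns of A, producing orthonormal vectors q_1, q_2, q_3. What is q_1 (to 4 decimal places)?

q_1 = (0.7428, 0.3714, 0.0000, 0.5571)

q_1 = c_1/‖c_1‖ = (4, 2, 0, 3)/5.3852 = (0.7428, 0.3714, 0.0000, 0.5571).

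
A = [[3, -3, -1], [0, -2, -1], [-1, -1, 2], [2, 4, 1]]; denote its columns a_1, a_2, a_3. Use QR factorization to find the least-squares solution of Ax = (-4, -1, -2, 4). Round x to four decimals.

q_1 = a_1/‖a_1‖ = (3, 0, -1, 2)/3.7417 = (0.8018, 0.0000, -0.2673, 0.5345).
r_{12} = q_1·a_2 = 0.0000.
u_2 = a_2 + 0.0000·q_1 = (-3.0000, -2.0000, -1.0000, 4.0000).
‖u_2‖ = 5.4772, so q_2 = (-0.5477, -0.3651, -0.1826, 0.7303).
r_{13} = q_1·a_3 = -0.8018; r_{23} = q_2·a_3 = 1.2780.
u_3 = a_3 + 0.8018·q_1 − 1.2780·q_2 = (0.3429, -0.5333, 2.0190, 0.4952).
‖u_3‖ = 2.1734, so q_3 = (0.1577, -0.2454, 0.9290, 0.2279).
Qᵀb = (-0.5345, 5.8424, -1.3321).
Back-substitute: x_3 = -1.3321/2.1734 = -0.6129.
x_2 = (5.8424 − 1.2780·(-0.6129))/5.4772 = 1.2097.
x_1 = (-0.5345 + 0.0000·1.2097 + 0.8018·(-0.6129))/3.7417 = -0.2742.

x = (-0.2742, 1.2097, -0.6129)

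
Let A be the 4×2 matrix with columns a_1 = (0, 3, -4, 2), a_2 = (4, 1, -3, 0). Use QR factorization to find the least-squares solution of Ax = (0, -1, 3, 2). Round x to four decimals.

a_1 = (0, 3, -4, 2); ‖a_1‖ = 5.3852, so e_1 = (0.0000, 0.5571, -0.7428, 0.3714).
e_1·a_2 = 0.0000·4 + 0.5571·1 + (-0.7428)·(-3) + 0.3714·0 = 2.7854.
u_2 = a_2 − 2.7854·e_1 = (4.0000, -0.5517, -0.9310, -1.0345).
‖u_2‖ = 4.2710, so e_2 = (0.9366, -0.1292, -0.2180, -0.2422).
Qᵀb = (-2.0426, -1.0092).
Back-substitute: x_2 = -1.0092/4.2710 = -0.2363.
x_1 = (-2.0426 − 2.7854·(-0.2363))/5.3852 = -0.2571.

x = (-0.2571, -0.2363)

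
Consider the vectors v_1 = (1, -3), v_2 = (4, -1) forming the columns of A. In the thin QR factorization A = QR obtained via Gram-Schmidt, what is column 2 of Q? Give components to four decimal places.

e_2 = (0.9487, 0.3162)

e_1 = v_1/‖v_1‖ = (1, -3)/3.1623 = (0.3162, -0.9487).
r_{12} = e_1·v_2 = 2.2136.
u_2 = v_2 − 2.2136·e_1 = (3.3000, 1.1000).
‖u_2‖ = 3.4785, so e_2 = (0.9487, 0.3162).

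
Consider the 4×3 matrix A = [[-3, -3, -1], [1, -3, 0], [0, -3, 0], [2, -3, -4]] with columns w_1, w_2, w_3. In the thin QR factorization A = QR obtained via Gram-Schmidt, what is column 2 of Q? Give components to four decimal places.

q_2 = (-0.5000, -0.5000, -0.5000, -0.5000)

q_1 = w_1/‖w_1‖ = (-3, 1, 0, 2)/3.7417 = (-0.8018, 0.2673, 0.0000, 0.5345).
r_{12} = q_1·w_2 = 0.0000.
u_2 = w_2 + 0.0000·q_1 = (-3.0000, -3.0000, -3.0000, -3.0000).
‖u_2‖ = 6.0000, so q_2 = (-0.5000, -0.5000, -0.5000, -0.5000).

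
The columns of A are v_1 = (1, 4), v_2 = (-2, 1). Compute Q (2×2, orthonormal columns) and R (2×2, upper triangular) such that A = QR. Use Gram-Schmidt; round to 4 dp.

q_1 = v_1/‖v_1‖ = (1, 4)/4.1231 = (0.2425, 0.9701).
r_{12} = q_1·v_2 = 0.4851.
u_2 = v_2 − 0.4851·q_1 = (-2.1176, 0.5294).
‖u_2‖ = 2.1828, so q_2 = (-0.9701, 0.2425).

Q = [[0.2425, -0.9701], [0.9701, 0.2425]], R = [[4.1231, 0.4851], [0.0000, 2.1828]]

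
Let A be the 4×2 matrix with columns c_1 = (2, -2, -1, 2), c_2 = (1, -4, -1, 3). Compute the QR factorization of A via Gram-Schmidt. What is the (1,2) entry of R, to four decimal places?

c_1 = (2, -2, -1, 2); ‖c_1‖ = 3.6056, so e_1 = (0.5547, -0.5547, -0.2774, 0.5547).
r_{12} = e_1·c_2 = 4.7150.

r_{12} = 4.7150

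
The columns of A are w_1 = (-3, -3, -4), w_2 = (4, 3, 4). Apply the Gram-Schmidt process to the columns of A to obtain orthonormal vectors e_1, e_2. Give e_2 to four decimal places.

w_1 = (-3, -3, -4); ‖w_1‖ = 5.8310, so e_1 = (-0.5145, -0.5145, -0.6860).
e_1·w_2 = (-0.5145)·4 + (-0.5145)·3 + (-0.6860)·4 = -6.3454.
u_2 = w_2 + 6.3454·e_1 = (0.7353, -0.2647, -0.3529).
‖u_2‖ = 0.8575, so e_2 = (0.8575, -0.3087, -0.4116).

e_2 = (0.8575, -0.3087, -0.4116)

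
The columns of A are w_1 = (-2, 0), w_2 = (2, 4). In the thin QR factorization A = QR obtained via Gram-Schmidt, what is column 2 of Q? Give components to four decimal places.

e_2 = (0.0000, 1.0000)

w_1 = (-2, 0); ‖w_1‖ = 2.0000, so e_1 = (-1.0000, 0.0000).
e_1·w_2 = (-1.0000)·2 + 0.0000·4 = -2.0000.
u_2 = w_2 + 2.0000·e_1 = (0.0000, 4.0000).
‖u_2‖ = 4.0000, so e_2 = (0.0000, 1.0000).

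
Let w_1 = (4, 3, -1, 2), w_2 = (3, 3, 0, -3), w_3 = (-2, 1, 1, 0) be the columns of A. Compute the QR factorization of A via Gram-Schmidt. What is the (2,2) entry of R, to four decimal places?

e_1 = w_1/‖w_1‖ = (4, 3, -1, 2)/5.4772 = (0.7303, 0.5477, -0.1826, 0.3651).
r_{12} = e_1·w_2 = 2.7386.
u_2 = w_2 − 2.7386·e_1 = (1.0000, 1.5000, 0.5000, -4.0000).
r_{22} = ‖u_2‖ = 4.4159.

r_{22} = 4.4159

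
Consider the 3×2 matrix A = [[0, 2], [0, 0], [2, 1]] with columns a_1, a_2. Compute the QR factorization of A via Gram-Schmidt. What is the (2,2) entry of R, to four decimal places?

r_{22} = 2.0000

e_1 = a_1/‖a_1‖ = (0, 0, 2)/2.0000 = (0.0000, 0.0000, 1.0000).
r_{12} = e_1·a_2 = 1.0000.
u_2 = a_2 − 1.0000·e_1 = (2.0000, 0.0000, 0.0000).
r_{22} = ‖u_2‖ = 2.0000.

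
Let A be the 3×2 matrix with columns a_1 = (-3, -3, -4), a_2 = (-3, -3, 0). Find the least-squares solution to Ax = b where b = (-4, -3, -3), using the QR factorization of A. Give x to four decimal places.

x = (0.7500, 0.4167)

a_1 = (-3, -3, -4); ‖a_1‖ = 5.8310, so q_1 = (-0.5145, -0.5145, -0.6860).
q_1·a_2 = (-0.5145)·(-3) + (-0.5145)·(-3) + (-0.6860)·0 = 3.0870.
u_2 = a_2 − 3.0870·q_1 = (-1.4118, -1.4118, 2.1176).
‖u_2‖ = 2.9104, so q_2 = (-0.4851, -0.4851, 0.7276).
Qᵀb = (5.6595, 1.2127).
Back-substitute: x_2 = 1.2127/2.9104 = 0.4167.
x_1 = (5.6595 − 3.0870·0.4167)/5.8310 = 0.7500.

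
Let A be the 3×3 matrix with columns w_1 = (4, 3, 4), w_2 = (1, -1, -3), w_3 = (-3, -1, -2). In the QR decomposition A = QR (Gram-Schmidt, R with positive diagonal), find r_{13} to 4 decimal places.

w_1 = (4, 3, 4); ‖w_1‖ = 6.4031, so e_1 = (0.6247, 0.4685, 0.6247).
r_{13} = e_1·w_3 = -3.5920.

r_{13} = -3.5920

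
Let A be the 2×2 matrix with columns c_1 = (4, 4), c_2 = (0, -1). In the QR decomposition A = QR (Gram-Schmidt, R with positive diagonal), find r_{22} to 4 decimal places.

r_{22} = 0.7071

c_1 = (4, 4); ‖c_1‖ = 5.6569, so e_1 = (0.7071, 0.7071).
e_1·c_2 = 0.7071·0 + 0.7071·(-1) = -0.7071.
u_2 = c_2 + 0.7071·e_1 = (0.5000, -0.5000).
r_{22} = ‖u_2‖ = 0.7071.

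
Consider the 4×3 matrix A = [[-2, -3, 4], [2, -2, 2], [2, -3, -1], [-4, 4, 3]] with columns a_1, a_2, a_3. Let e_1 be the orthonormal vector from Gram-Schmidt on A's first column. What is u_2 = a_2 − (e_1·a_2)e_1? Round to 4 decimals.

a_1 = (-2, 2, 2, -4); ‖a_1‖ = 5.2915, so e_1 = (-0.3780, 0.3780, 0.3780, -0.7559).
e_1·a_2 = (-0.3780)·(-3) + 0.3780·(-2) + 0.3780·(-3) + (-0.7559)·4 = -3.7796.
u_2 = a_2 + 3.7796·e_1 = (-4.4286, -0.5714, -1.5714, 1.1429).

u_2 = (-4.4286, -0.5714, -1.5714, 1.1429)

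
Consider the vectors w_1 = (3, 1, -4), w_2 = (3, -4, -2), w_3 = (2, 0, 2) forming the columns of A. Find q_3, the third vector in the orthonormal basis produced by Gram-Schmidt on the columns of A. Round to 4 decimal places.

q_3 = (0.7442, 0.2481, 0.6202)

w_1 = (3, 1, -4); ‖w_1‖ = 5.0990, so q_1 = (0.5883, 0.1961, -0.7845).
q_1·w_2 = 0.5883·3 + 0.1961·(-4) + (-0.7845)·(-2) = 2.5495.
u_2 = w_2 − 2.5495·q_1 = (1.5000, -4.5000, 0.0000).
‖u_2‖ = 4.7434, so q_2 = (0.3162, -0.9487, 0.0000).
q_1·w_3 = 0.5883·2 + 0.1961·0 + (-0.7845)·2 = -0.3922; q_2·w_3 = 0.3162·2 + (-0.9487)·0 + 0.0000·2 = 0.6325.
u_3 = w_3 + 0.3922·q_1 − 0.6325·q_2 = (2.0308, 0.6769, 1.6923).
‖u_3‖ = 2.7288, so q_3 = (0.7442, 0.2481, 0.6202).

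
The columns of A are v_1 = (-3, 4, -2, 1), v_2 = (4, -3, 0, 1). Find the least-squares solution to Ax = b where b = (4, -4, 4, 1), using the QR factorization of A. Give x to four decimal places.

x = (-0.9681, 0.2590)

e_1 = v_1/‖v_1‖ = (-3, 4, -2, 1)/5.4772 = (-0.5477, 0.7303, -0.3651, 0.1826).
r_{12} = e_1·v_2 = -4.1992.
u_2 = v_2 + 4.1992·e_1 = (1.7000, 0.0667, -1.5333, 1.7667).
‖u_2‖ = 2.8925, so e_2 = (0.5877, 0.0230, -0.5301, 0.6108).
Qᵀb = (-6.3901, 0.7491).
Back-substitute: x_2 = 0.7491/2.8925 = 0.2590.
x_1 = (-6.3901 + 4.1992·0.2590)/5.4772 = -0.9681.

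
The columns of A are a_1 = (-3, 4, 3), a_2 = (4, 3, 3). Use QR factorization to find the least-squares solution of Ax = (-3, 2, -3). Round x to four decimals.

a_1 = (-3, 4, 3); ‖a_1‖ = 5.8310, so q_1 = (-0.5145, 0.6860, 0.5145).
q_1·a_2 = (-0.5145)·4 + 0.6860·3 + 0.5145·3 = 1.5435.
u_2 = a_2 − 1.5435·q_1 = (4.7941, 1.9412, 2.2059).
‖u_2‖ = 5.6230, so q_2 = (0.8526, 0.3452, 0.3923).
Qᵀb = (1.3720, -3.0442).
Back-substitute: x_2 = -3.0442/5.6230 = -0.5414.
x_1 = (1.3720 − 1.5435·(-0.5414))/5.8310 = 0.3786.

x = (0.3786, -0.5414)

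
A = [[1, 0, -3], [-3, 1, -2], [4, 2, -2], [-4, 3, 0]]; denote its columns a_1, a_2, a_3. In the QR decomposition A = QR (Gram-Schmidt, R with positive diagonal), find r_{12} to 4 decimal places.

a_1 = (1, -3, 4, -4); ‖a_1‖ = 6.4807, so e_1 = (0.1543, -0.4629, 0.6172, -0.6172).
r_{12} = e_1·a_2 = -1.0801.

r_{12} = -1.0801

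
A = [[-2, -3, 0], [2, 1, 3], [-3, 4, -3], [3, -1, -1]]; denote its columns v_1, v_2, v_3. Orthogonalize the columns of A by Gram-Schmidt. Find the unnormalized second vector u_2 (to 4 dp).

u_2 = (-3.5385, 1.5385, 3.1923, -0.1923)

v_1 = (-2, 2, -3, 3); ‖v_1‖ = 5.0990, so e_1 = (-0.3922, 0.3922, -0.5883, 0.5883).
e_1·v_2 = (-0.3922)·(-3) + 0.3922·1 + (-0.5883)·4 + 0.5883·(-1) = -1.3728.
u_2 = v_2 + 1.3728·e_1 = (-3.5385, 1.5385, 3.1923, -0.1923).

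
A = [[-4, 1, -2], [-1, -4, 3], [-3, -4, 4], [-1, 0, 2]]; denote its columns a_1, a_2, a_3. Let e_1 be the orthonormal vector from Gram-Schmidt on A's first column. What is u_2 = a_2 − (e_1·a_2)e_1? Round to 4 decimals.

e_1 = a_1/‖a_1‖ = (-4, -1, -3, -1)/5.1962 = (-0.7698, -0.1925, -0.5774, -0.1925).
r_{12} = e_1·a_2 = 2.3094.
u_2 = a_2 − 2.3094·e_1 = (2.7778, -3.5556, -2.6667, 0.4444).

u_2 = (2.7778, -3.5556, -2.6667, 0.4444)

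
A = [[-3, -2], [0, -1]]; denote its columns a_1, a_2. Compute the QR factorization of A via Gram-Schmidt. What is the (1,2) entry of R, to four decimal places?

r_{12} = 2.0000

e_1 = a_1/‖a_1‖ = (-3, 0)/3.0000 = (-1.0000, 0.0000).
r_{12} = e_1·a_2 = 2.0000.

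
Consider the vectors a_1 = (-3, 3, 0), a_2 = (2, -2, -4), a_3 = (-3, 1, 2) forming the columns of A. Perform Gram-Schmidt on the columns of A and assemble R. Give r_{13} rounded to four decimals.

r_{13} = 2.8284

a_1 = (-3, 3, 0); ‖a_1‖ = 4.2426, so e_1 = (-0.7071, 0.7071, 0.0000).
r_{13} = e_1·a_3 = 2.8284.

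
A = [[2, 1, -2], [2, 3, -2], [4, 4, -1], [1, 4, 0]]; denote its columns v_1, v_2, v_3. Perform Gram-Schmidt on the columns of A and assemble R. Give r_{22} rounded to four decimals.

v_1 = (2, 2, 4, 1); ‖v_1‖ = 5.0000, so q_1 = (0.4000, 0.4000, 0.8000, 0.2000).
q_1·v_2 = 0.4000·1 + 0.4000·3 + 0.8000·4 + 0.2000·4 = 5.6000.
u_2 = v_2 − 5.6000·q_1 = (-1.2400, 0.7600, -0.4800, 2.8800).
r_{22} = ‖u_2‖ = 3.2619.

r_{22} = 3.2619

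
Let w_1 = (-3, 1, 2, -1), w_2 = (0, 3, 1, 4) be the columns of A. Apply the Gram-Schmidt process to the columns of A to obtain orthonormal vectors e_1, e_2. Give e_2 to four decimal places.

e_1 = w_1/‖w_1‖ = (-3, 1, 2, -1)/3.8730 = (-0.7746, 0.2582, 0.5164, -0.2582).
r_{12} = e_1·w_2 = 0.2582.
u_2 = w_2 − 0.2582·e_1 = (0.2000, 2.9333, 0.8667, 4.0667).
‖u_2‖ = 5.0925, so e_2 = (0.0393, 0.5760, 0.1702, 0.7986).

e_2 = (0.0393, 0.5760, 0.1702, 0.7986)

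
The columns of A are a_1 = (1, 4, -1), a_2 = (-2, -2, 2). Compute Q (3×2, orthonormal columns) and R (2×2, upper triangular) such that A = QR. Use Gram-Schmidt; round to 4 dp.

a_1 = (1, 4, -1); ‖a_1‖ = 4.2426, so q_1 = (0.2357, 0.9428, -0.2357).
q_1·a_2 = 0.2357·(-2) + 0.9428·(-2) + (-0.2357)·2 = -2.8284.
u_2 = a_2 + 2.8284·q_1 = (-1.3333, 0.6667, 1.3333).
‖u_2‖ = 2.0000, so q_2 = (-0.6667, 0.3333, 0.6667).

Q = [[0.2357, -0.6667], [0.9428, 0.3333], [-0.2357, 0.6667]], R = [[4.2426, -2.8284], [0.0000, 2.0000]]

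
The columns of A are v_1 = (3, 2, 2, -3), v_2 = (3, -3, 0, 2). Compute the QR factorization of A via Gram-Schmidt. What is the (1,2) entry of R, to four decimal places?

r_{12} = -0.5883

v_1 = (3, 2, 2, -3); ‖v_1‖ = 5.0990, so e_1 = (0.5883, 0.3922, 0.3922, -0.5883).
r_{12} = e_1·v_2 = -0.5883.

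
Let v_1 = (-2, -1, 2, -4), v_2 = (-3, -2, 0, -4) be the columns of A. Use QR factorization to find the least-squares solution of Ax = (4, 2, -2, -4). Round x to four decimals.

x = (0.3893, -0.3221)

e_1 = v_1/‖v_1‖ = (-2, -1, 2, -4)/5.0000 = (-0.4000, -0.2000, 0.4000, -0.8000).
r_{12} = e_1·v_2 = 4.8000.
u_2 = v_2 − 4.8000·e_1 = (-1.0800, -1.0400, -1.9200, -0.1600).
‖u_2‖ = 2.4413, so e_2 = (-0.4424, -0.4260, -0.7865, -0.0655).
Qᵀb = (0.4000, -0.7865).
Back-substitute: x_2 = -0.7865/2.4413 = -0.3221.
x_1 = (0.4000 − 4.8000·(-0.3221))/5.0000 = 0.3893.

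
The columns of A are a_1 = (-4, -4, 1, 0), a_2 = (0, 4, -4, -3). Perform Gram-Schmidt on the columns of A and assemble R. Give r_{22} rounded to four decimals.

r_{22} = 5.3739

a_1 = (-4, -4, 1, 0); ‖a_1‖ = 5.7446, so e_1 = (-0.6963, -0.6963, 0.1741, 0.0000).
e_1·a_2 = (-0.6963)·0 + (-0.6963)·4 + 0.1741·(-4) + 0.0000·(-3) = -3.4816.
u_2 = a_2 + 3.4816·e_1 = (-2.4242, 1.5758, -3.3939, -3.0000).
r_{22} = ‖u_2‖ = 5.3739.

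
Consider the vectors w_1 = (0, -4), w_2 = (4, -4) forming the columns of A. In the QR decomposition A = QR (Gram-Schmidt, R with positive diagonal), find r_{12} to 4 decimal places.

w_1 = (0, -4); ‖w_1‖ = 4.0000, so q_1 = (0.0000, -1.0000).
r_{12} = q_1·w_2 = 4.0000.

r_{12} = 4.0000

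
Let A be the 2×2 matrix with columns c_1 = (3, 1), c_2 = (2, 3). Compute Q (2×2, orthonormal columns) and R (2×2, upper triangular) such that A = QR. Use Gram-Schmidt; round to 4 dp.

c_1 = (3, 1); ‖c_1‖ = 3.1623, so e_1 = (0.9487, 0.3162).
e_1·c_2 = 0.9487·2 + 0.3162·3 = 2.8460.
u_2 = c_2 − 2.8460·e_1 = (-0.7000, 2.1000).
‖u_2‖ = 2.2136, so e_2 = (-0.3162, 0.9487).

Q = [[0.9487, -0.3162], [0.3162, 0.9487]], R = [[3.1623, 2.8460], [0.0000, 2.2136]]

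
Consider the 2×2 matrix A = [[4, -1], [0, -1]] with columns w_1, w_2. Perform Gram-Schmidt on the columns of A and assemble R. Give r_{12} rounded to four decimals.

r_{12} = -1.0000

e_1 = w_1/‖w_1‖ = (4, 0)/4.0000 = (1.0000, 0.0000).
r_{12} = e_1·w_2 = -1.0000.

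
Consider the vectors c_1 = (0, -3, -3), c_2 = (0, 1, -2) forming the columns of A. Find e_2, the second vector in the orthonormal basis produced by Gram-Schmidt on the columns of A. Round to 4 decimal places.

e_2 = (0.0000, 0.7071, -0.7071)

e_1 = c_1/‖c_1‖ = (0, -3, -3)/4.2426 = (0.0000, -0.7071, -0.7071).
r_{12} = e_1·c_2 = 0.7071.
u_2 = c_2 − 0.7071·e_1 = (0.0000, 1.5000, -1.5000).
‖u_2‖ = 2.1213, so e_2 = (0.0000, 0.7071, -0.7071).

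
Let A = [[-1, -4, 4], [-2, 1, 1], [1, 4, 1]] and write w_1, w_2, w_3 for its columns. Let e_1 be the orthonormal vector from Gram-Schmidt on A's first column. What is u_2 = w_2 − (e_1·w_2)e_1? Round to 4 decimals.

w_1 = (-1, -2, 1); ‖w_1‖ = 2.4495, so e_1 = (-0.4082, -0.8165, 0.4082).
e_1·w_2 = (-0.4082)·(-4) + (-0.8165)·1 + 0.4082·4 = 2.4495.
u_2 = w_2 − 2.4495·e_1 = (-3.0000, 3.0000, 3.0000).

u_2 = (-3.0000, 3.0000, 3.0000)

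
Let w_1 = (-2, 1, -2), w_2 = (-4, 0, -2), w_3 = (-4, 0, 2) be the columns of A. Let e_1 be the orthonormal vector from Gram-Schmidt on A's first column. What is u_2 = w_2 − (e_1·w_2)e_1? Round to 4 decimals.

u_2 = (-1.3333, -1.3333, 0.6667)

e_1 = w_1/‖w_1‖ = (-2, 1, -2)/3.0000 = (-0.6667, 0.3333, -0.6667).
r_{12} = e_1·w_2 = 4.0000.
u_2 = w_2 − 4.0000·e_1 = (-1.3333, -1.3333, 0.6667).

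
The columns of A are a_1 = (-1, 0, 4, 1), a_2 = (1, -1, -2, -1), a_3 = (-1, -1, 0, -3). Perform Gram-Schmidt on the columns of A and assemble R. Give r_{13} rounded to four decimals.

e_1 = a_1/‖a_1‖ = (-1, 0, 4, 1)/4.2426 = (-0.2357, 0.0000, 0.9428, 0.2357).
r_{13} = e_1·a_3 = -0.4714.

r_{13} = -0.4714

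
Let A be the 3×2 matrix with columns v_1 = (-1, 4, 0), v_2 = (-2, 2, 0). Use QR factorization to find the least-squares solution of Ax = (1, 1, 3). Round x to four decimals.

e_1 = v_1/‖v_1‖ = (-1, 4, 0)/4.1231 = (-0.2425, 0.9701, 0.0000).
r_{12} = e_1·v_2 = 2.4254.
u_2 = v_2 − 2.4254·e_1 = (-1.4118, -0.3529, 0.0000).
‖u_2‖ = 1.4552, so e_2 = (-0.9701, -0.2425, 0.0000).
Qᵀb = (0.7276, -1.2127).
Back-substitute: x_2 = -1.2127/1.4552 = -0.8333.
x_1 = (0.7276 − 2.4254·(-0.8333))/4.1231 = 0.6667.

x = (0.6667, -0.8333)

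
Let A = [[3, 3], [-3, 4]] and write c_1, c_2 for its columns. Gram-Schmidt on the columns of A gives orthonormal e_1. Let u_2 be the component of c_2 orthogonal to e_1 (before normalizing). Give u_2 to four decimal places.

u_2 = (3.5000, 3.5000)

c_1 = (3, -3); ‖c_1‖ = 4.2426, so e_1 = (0.7071, -0.7071).
e_1·c_2 = 0.7071·3 + (-0.7071)·4 = -0.7071.
u_2 = c_2 + 0.7071·e_1 = (3.5000, 3.5000).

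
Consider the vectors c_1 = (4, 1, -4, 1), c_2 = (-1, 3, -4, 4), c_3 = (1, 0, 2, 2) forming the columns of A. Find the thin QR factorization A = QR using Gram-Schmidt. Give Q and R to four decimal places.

Q = [[0.6860, -0.5775, 0.4186], [0.1715, 0.4358, 0.0167], [-0.6860, -0.3150, 0.5944], [0.1715, 0.6143, 0.6865]], R = [[5.8310, 3.2585, -0.3430], [0.0000, 5.6020, 0.0210], [0.0000, 0.0000, 2.9803]]

q_1 = c_1/‖c_1‖ = (4, 1, -4, 1)/5.8310 = (0.6860, 0.1715, -0.6860, 0.1715).
r_{12} = q_1·c_2 = 3.2585.
u_2 = c_2 − 3.2585·q_1 = (-3.2353, 2.4412, -1.7647, 3.4412).
‖u_2‖ = 5.6020, so q_2 = (-0.5775, 0.4358, -0.3150, 0.6143).
r_{13} = q_1·c_3 = -0.3430; r_{23} = q_2·c_3 = 0.0210.
u_3 = c_3 + 0.3430·q_1 − 0.0210·q_2 = (1.2474, 0.0497, 1.7713, 2.0459).
‖u_3‖ = 2.9803, so q_3 = (0.4186, 0.0167, 0.5944, 0.6865).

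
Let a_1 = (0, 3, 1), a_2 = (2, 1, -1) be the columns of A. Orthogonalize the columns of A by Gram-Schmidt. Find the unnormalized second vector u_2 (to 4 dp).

u_2 = (2.0000, 0.4000, -1.2000)

a_1 = (0, 3, 1); ‖a_1‖ = 3.1623, so q_1 = (0.0000, 0.9487, 0.3162).
q_1·a_2 = 0.0000·2 + 0.9487·1 + 0.3162·(-1) = 0.6325.
u_2 = a_2 − 0.6325·q_1 = (2.0000, 0.4000, -1.2000).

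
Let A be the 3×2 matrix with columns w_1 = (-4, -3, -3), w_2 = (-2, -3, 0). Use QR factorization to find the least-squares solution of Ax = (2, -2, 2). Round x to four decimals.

w_1 = (-4, -3, -3); ‖w_1‖ = 5.8310, so q_1 = (-0.6860, -0.5145, -0.5145).
q_1·w_2 = (-0.6860)·(-2) + (-0.5145)·(-3) + (-0.5145)·0 = 2.9155.
u_2 = w_2 − 2.9155·q_1 = (0.0000, -1.5000, 1.5000).
‖u_2‖ = 2.1213, so q_2 = (0.0000, -0.7071, 0.7071).
Qᵀb = (-1.3720, 2.8284).
Back-substitute: x_2 = 2.8284/2.1213 = 1.3333.
x_1 = (-1.3720 − 2.9155·1.3333)/5.8310 = -0.9020.

x = (-0.9020, 1.3333)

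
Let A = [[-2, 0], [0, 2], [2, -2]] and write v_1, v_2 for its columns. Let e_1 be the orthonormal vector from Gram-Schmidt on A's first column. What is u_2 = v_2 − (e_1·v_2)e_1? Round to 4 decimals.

v_1 = (-2, 0, 2); ‖v_1‖ = 2.8284, so e_1 = (-0.7071, 0.0000, 0.7071).
e_1·v_2 = (-0.7071)·0 + 0.0000·2 + 0.7071·(-2) = -1.4142.
u_2 = v_2 + 1.4142·e_1 = (-1.0000, 2.0000, -1.0000).

u_2 = (-1.0000, 2.0000, -1.0000)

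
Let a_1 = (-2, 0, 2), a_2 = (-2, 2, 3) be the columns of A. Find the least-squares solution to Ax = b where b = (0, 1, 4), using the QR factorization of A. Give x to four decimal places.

e_1 = a_1/‖a_1‖ = (-2, 0, 2)/2.8284 = (-0.7071, 0.0000, 0.7071).
r_{12} = e_1·a_2 = 3.5355.
u_2 = a_2 − 3.5355·e_1 = (0.5000, 2.0000, 0.5000).
‖u_2‖ = 2.1213, so e_2 = (0.2357, 0.9428, 0.2357).
Qᵀb = (2.8284, 1.8856).
Back-substitute: x_2 = 1.8856/2.1213 = 0.8889.
x_1 = (2.8284 − 3.5355·0.8889)/2.8284 = -0.1111.

x = (-0.1111, 0.8889)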